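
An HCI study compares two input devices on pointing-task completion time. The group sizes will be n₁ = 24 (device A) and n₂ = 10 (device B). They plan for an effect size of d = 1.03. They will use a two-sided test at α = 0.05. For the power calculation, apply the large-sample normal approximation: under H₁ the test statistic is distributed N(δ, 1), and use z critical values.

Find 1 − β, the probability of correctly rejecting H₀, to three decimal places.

Noncentrality parameter: δ = d / √(1/n₁ + 1/n₂) = 1.03 / √(1/24 + 1/10) = 2.7365
Two-sided α = 0.05 → critical value z_{0.025} = 1.960.
Power = Φ(δ − 1.960) + Φ(−δ − 1.960) = Φ(0.777) + Φ(-4.697) = 0.7813 + 0.0000 = 0.7813.

Power ≈ 0.781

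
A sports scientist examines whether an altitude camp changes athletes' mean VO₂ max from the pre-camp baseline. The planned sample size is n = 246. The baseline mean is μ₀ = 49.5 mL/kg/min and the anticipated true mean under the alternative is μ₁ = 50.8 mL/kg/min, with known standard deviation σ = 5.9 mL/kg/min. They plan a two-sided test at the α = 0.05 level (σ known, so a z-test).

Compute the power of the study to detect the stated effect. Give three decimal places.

Power ≈ 0.933

Standardized effect: d = |μ₁ − μ₀| / σ = |50.8 − 49.5| / 5.9 = 0.2203
Noncentrality parameter: δ = d·√n = 0.2203 × √246 = 3.4559
Critical value for a two-sided test at α = 0.05: z_{α/2} = 1.960.
Power = Φ(δ − 1.960) + Φ(−δ − 1.960) = Φ(1.496) + Φ(-5.416) = 0.9327 + 0.0000 = 0.9327.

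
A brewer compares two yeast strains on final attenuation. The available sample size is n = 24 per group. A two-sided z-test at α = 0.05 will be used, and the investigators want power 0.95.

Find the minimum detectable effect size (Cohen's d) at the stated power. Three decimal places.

d ≈ 1.041

Required noncentrality: δ = z_{0.025} + z_{0.05} = 1.960 + 1.645 = 3.605.
(Lower-tail contribution to power is negligible for δ > 0.)
δ = d·√(n/2) ⇒ d = δ/√(n/2) = 3.605/√(24/2) = 1.0406.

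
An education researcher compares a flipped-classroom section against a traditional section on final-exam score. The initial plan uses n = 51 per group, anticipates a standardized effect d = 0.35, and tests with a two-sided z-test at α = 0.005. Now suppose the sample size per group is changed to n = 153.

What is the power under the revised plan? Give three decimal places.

With n = 153 per group: δ = d·√(n/2) = 0.35 × √(153/2) = 3.0612. Critical value z_{0.0025} = 2.807.
Revised power = Φ(δ − 2.807) + Φ(−δ − 2.807) = Φ(0.254) + Φ(-5.868) = 0.6003 + 0.0000 = 0.6003.

Power ≈ 0.600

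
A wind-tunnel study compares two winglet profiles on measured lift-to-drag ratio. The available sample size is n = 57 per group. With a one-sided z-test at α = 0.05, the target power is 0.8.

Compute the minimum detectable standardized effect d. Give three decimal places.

Required noncentrality: δ = z_{0.05} + z_{0.20} = 1.645 + 0.842 = 2.486.
δ = d·√(n/2) ⇒ d = δ/√(n/2) = 2.486/√(57/2) = 0.4658.

d ≈ 0.466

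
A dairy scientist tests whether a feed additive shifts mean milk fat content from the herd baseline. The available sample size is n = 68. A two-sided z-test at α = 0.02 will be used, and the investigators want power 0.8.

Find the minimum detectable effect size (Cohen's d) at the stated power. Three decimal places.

Need Φ(δ − 2.326) = 0.8, so δ = 2.326 + 0.842 = 3.168.
(Lower-tail contribution to power is negligible for δ > 0.)
δ = d·√n ⇒ d = δ/√n = 3.168/√68 = 0.3842.

d ≈ 0.384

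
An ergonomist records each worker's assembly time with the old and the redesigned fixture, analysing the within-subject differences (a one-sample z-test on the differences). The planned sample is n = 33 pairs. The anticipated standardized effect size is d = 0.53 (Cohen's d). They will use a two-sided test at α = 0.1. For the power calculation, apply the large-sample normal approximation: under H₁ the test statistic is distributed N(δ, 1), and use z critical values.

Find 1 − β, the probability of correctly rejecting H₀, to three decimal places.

Noncentrality parameter: δ = d·√n = 0.53 × √33 = 3.0446
Critical value for a two-sided test at α = 0.1: z_{α/2} = 1.645.
Power = Φ(δ − 1.645) + Φ(−δ − 1.645) = Φ(1.400) + Φ(-4.689) = 0.9192 + 0.0000 = 0.9192.

Power ≈ 0.919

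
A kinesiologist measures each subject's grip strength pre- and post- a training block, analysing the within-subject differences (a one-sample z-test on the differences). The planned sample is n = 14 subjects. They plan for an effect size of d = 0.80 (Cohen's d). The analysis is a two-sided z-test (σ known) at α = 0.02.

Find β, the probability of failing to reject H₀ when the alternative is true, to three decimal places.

β ≈ 0.252

Noncentrality parameter: δ = d·√n = 0.80 × √14 = 2.9933
Two-sided α = 0.02 → critical value z_{0.01} = 2.326.
Power = Φ(δ − 2.326) + Φ(−δ − 2.326) = Φ(0.667) + Φ(-5.320) = 0.7476 + 0.0000 = 0.7476.
Type II error: β = 1 − power = 1 − 0.7476 = 0.2524.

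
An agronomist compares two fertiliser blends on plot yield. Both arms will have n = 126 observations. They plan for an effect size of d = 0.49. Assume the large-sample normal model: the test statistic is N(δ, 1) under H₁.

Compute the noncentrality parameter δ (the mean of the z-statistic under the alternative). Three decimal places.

δ ≈ 3.889

δ = d·√(n/2) = 0.49 × √(126/2) = 3.8893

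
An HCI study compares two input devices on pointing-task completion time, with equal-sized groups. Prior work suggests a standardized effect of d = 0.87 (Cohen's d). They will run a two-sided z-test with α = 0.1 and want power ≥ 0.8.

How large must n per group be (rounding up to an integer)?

Set Φ(δ − 1.645) = 0.8; then δ − 1.645 = Φ⁻¹(0.8) = 0.842, giving δ = 2.486.
(The Φ(−δ − z_{α/2}) term is vanishingly small for δ > 0 and is dropped in the standard sample-size formula.)
δ = d·√(n/2) ⇒ n = 2(δ/d)² = 2 × (2.486 / 0.87)² = 16.34.
Rounding up, n = 17 per group.

n = 17 per group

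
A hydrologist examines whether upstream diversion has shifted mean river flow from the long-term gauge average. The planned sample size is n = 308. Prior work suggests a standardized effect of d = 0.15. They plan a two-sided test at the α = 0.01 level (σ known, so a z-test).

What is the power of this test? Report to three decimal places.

Noncentrality parameter: δ = d·√n = 0.15 × √308 = 2.6325
Two-sided α = 0.01 → critical value z_{0.005} = 2.576.
Power = Φ(δ − 2.576) + Φ(−δ − 2.576) = Φ(0.057) + Φ(-5.208) = 0.5226 + 0.0000 = 0.5226.

Power ≈ 0.523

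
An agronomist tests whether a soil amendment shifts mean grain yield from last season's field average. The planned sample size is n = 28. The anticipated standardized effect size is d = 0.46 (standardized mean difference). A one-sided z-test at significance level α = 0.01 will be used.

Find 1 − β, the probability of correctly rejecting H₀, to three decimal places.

Noncentrality parameter: λ = d·√n = 0.46 × √28 = 2.4341
Critical value for a one-sided test at α = 0.01: z_α = 2.326.
Power = Φ(λ − 2.326) = Φ(0.108) = 0.5429.

Power ≈ 0.543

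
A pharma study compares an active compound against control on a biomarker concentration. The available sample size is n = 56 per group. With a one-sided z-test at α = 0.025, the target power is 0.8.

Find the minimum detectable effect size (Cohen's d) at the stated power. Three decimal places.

Need Φ(δ − 1.960) = 0.8, so δ = 1.960 + 0.842 = 2.802.
δ = d·√(n/2) ⇒ d = δ/√(n/2) = 2.802/√(56/2) = 0.5294.

d ≈ 0.529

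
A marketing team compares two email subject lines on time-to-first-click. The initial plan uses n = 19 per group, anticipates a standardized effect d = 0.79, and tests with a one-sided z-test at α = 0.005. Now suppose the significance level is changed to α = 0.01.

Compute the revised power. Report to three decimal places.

δ = d·√(n/2) = 0.79 × √(19/2) = 2.4349 (unchanged). New critical value: z_{0.01} = 2.326.
Revised power = Φ(δ − 2.326) = Φ(0.109) = 0.5432.

Power ≈ 0.543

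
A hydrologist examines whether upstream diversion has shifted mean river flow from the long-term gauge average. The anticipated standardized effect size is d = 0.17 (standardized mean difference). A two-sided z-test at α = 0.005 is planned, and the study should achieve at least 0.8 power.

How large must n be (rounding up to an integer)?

Set Φ(δ − 2.807) = 0.8; then δ − 2.807 = Φ⁻¹(0.8) = 0.842, giving δ = 3.649.
(For δ > 0 the lower-tail rejection region contributes negligibly to power, so the one-term inversion is standard.)
δ = d·√n ⇒ n = (δ/d)² = (3.649 / 0.17)² = 460.65.
Round up to the next whole unit.

n = 461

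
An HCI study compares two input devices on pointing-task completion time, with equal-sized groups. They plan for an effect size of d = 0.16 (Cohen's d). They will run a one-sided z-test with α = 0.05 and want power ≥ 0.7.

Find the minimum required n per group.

For power 0.7 need Φ(δ − z_{0.05}) = 0.7, so δ = z_{0.05} + z_{0.30} = 1.645 + 0.524 = 2.169.
δ = d·√(n/2) ⇒ n = 2(δ/d)² = 2 × (2.169 / 0.16)² = 367.63.
Round up to the next whole unit.

n = 368 per group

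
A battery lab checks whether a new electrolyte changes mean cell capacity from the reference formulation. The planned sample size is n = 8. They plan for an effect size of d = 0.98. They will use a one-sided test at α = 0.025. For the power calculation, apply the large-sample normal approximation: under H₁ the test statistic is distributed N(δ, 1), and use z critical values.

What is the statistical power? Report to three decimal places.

Noncentrality parameter: λ = d·√n = 0.98 × √8 = 2.7719
One-sided α = 0.025 → critical value z_{0.025} = 1.960.
Power = P(Z > 1.960 − λ) = Φ(0.812) = 0.7916.

Power ≈ 0.792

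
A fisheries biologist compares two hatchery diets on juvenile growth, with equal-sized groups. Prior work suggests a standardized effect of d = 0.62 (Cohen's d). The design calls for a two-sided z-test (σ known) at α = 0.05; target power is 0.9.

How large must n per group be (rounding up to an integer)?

n = 55 per group

For power 0.9 need Φ(δ − z_{0.025}) = 0.9, so δ = z_{0.025} + z_{0.10} = 1.960 + 1.282 = 3.242.
(For δ > 0 the lower-tail rejection region contributes negligibly to power, so the one-term inversion is standard.)
δ = d·√(n/2) ⇒ n = 2(δ/d)² = 2 × (3.242 / 0.62)² = 54.67.
Round up to the next whole unit.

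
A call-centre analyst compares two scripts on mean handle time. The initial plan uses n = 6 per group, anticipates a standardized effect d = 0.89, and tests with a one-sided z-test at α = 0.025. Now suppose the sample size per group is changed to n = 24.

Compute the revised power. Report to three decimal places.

With n = 24 per group: δ = d·√(n/2) = 0.89 × √(24/2) = 3.0831. Critical value z_{0.025} = 1.960.
Revised power = P(Z > 1.960 − δ) = Φ(1.123) = 0.8693.

Power ≈ 0.869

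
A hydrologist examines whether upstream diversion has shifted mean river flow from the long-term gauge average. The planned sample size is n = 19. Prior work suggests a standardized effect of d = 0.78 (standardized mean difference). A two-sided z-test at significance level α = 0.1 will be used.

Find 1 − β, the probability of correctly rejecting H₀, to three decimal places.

Power ≈ 0.960

Noncentrality parameter: δ = d·√n = 0.78 × √19 = 3.3999
Critical value for a two-sided test at α = 0.1: z_{α/2} = 1.645.
Power = Φ(δ − 1.645) + Φ(−δ − 1.645) = Φ(1.755) + Φ(-5.045) = 0.9604 + 0.0000 = 0.9604.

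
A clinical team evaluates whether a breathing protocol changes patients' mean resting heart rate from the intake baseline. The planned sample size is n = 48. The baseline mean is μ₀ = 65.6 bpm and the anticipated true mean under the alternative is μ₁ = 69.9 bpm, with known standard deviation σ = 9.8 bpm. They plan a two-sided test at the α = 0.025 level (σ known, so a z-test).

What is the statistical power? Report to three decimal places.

Standardized effect: d = |μ₁ − μ₀| / σ = |69.9 − 65.6| / 9.8 = 0.4388
Noncentrality parameter: δ = d·√n = 0.4388 × √48 = 3.0399
Two-sided α = 0.025 → critical value z_{0.0125} = 2.241.
Power = Φ(δ − 2.241) + Φ(−δ − 2.241) = Φ(0.799) + Φ(-5.281) = 0.7877 + 0.0000 = 0.7877.

Power ≈ 0.788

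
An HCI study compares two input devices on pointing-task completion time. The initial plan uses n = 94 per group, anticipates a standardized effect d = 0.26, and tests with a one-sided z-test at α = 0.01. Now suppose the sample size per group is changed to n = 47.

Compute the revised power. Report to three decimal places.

With n = 47 per group: δ = d·√(n/2) = 0.26 × √(47/2) = 1.2604. Critical value z_{0.01} = 2.326.
Revised power = P(Z > 2.326 − δ) = Φ(-1.066) = 0.1432.

Power ≈ 0.143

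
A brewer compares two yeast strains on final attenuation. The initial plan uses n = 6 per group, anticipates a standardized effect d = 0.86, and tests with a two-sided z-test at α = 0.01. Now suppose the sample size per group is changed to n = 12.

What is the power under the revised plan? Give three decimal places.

Power ≈ 0.319

With n = 12 per group: δ = d·√(n/2) = 0.86 × √(12/2) = 2.1066. Critical value z_{0.005} = 2.576.
Revised power = Φ(δ − 2.576) + Φ(−δ − 2.576) = Φ(-0.469) + Φ(-4.682) = 0.3194 + 0.0000 = 0.3194.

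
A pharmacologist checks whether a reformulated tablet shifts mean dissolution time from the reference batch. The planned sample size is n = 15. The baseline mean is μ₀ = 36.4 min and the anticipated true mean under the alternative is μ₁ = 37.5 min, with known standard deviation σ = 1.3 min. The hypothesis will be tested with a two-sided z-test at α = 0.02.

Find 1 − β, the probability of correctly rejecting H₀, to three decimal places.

Power ≈ 0.829

Standardized effect: d = |μ₁ − μ₀| / σ = |37.5 − 36.4| / 1.3 = 0.8462
Noncentrality parameter: δ = d·√n = 0.8462 × √15 = 3.2771
Two-sided α = 0.02 → critical value z_{0.01} = 2.326.
Power = Φ(δ − 2.326) + Φ(−δ − 2.326) = Φ(0.951) + Φ(-5.603) = 0.8291 + 0.0000 = 0.8291.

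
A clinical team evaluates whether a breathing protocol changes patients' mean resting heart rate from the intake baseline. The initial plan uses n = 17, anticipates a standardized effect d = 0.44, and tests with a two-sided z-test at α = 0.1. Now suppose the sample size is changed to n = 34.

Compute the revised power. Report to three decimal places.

With n = 34: δ = d·√n = 0.44 × √34 = 2.5656. Critical value z_{0.05} = 1.645.
Revised power = Φ(δ − 1.645) + Φ(−δ − 1.645) = Φ(0.921) + Φ(-4.210) = 0.8214 + 0.0000 = 0.8214.

Power ≈ 0.821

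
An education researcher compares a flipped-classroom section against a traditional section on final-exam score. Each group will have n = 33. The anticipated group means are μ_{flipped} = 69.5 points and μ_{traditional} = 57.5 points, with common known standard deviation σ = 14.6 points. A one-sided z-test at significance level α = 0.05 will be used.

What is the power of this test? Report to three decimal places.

Power ≈ 0.955

Standardized effect: d = |μ_{flipped} − μ_{traditional}| / σ = |69.5 − 57.5| / 14.6 = 0.8219
Noncentrality parameter: δ = d·√(n/2) = 0.8219 × √(33/2) = 3.3386
One-sided α = 0.05 → critical value z_{0.05} = 1.645.
Power = Φ(δ − 1.645) = Φ(1.694) = 0.9548.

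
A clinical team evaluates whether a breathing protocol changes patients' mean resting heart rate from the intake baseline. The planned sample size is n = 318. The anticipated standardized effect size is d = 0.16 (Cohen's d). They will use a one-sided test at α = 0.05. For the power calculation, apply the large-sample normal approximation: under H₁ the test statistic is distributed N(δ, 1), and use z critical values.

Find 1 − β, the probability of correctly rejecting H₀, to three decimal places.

Noncentrality parameter: δ = d·√n = 0.16 × √318 = 2.8532
Critical value for a one-sided test at α = 0.05: z_α = 1.645.
Power = P(Z > 1.645 − δ) = Φ(1.208) = 0.8865.

Power ≈ 0.887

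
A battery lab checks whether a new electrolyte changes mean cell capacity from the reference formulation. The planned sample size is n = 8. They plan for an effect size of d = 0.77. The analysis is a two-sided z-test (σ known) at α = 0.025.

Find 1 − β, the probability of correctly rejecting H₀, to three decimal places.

Power ≈ 0.475

Noncentrality parameter: δ = d·√n = 0.77 × √8 = 2.1779
Critical value for a two-sided test at α = 0.025: z_{α/2} = 2.241.
Power = Φ(δ − 2.241) + Φ(−δ − 2.241) = Φ(-0.064) + Φ(-4.419) = 0.4747 + 0.0000 = 0.4747.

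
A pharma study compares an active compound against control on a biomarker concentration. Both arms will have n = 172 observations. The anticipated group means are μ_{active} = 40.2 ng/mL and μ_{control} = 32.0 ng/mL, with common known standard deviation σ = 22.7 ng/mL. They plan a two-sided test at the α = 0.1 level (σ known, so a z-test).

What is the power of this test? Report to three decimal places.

Standardized effect: d = |μ_{active} − μ_{control}| / σ = |40.2 − 32.0| / 22.7 = 0.3612
Noncentrality parameter: δ = d·√(n/2) = 0.3612 × √(172/2) = 3.3499
Critical value for a two-sided test at α = 0.1: z_{α/2} = 1.645.
Power = Φ(δ − 1.645) + Φ(−δ − 1.645) = Φ(1.705) + Φ(-4.995) = 0.9559 + 0.0000 = 0.9559.

Power ≈ 0.956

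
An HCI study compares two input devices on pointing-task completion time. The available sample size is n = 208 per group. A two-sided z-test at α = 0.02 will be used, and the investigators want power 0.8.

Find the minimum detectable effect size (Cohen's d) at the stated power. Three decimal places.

d ≈ 0.311

Need Φ(δ − 2.326) = 0.8, so δ = 2.326 + 0.842 = 3.168.
(Lower-tail contribution to power is negligible for δ > 0.)
δ = d·√(n/2) ⇒ d = δ/√(n/2) = 3.168/√(208/2) = 0.3106.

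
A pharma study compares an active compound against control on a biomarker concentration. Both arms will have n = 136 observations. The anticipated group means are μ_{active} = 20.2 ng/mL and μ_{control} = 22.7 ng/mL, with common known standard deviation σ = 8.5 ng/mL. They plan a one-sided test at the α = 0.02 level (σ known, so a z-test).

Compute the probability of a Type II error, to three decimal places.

Standardized effect: d = |μ_{active} − μ_{control}| / σ = |20.2 − 22.7| / 8.5 = 0.2941
Noncentrality parameter: δ = d·√(n/2) = 0.2941 × √(136/2) = 2.4254
Critical value for a one-sided test at α = 0.02: z_α = 2.054.
Power = Φ(δ − 2.054) = Φ(0.372) = 0.6449.
Type II error: β = 1 − power = 1 − 0.6449 = 0.3551.

β ≈ 0.355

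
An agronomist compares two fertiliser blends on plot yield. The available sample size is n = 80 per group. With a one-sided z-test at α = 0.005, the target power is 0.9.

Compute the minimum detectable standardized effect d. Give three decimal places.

Need Φ(δ − 2.576) = 0.9, so δ = 2.576 + 1.282 = 3.857.
δ = d·√(n/2) ⇒ d = δ/√(n/2) = 3.857/√(80/2) = 0.6099.

d ≈ 0.610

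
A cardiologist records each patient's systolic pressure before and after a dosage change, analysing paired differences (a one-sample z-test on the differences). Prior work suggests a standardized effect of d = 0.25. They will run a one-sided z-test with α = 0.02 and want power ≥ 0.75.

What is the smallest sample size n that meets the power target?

n = 120

Set Φ(δ − 2.054) = 0.75; then δ − 2.054 = Φ⁻¹(0.75) = 0.674, giving δ = 2.728.
δ = d·√n ⇒ n = (δ/d)² = (2.728 / 0.25)² = 119.09.
Round up to the next whole unit.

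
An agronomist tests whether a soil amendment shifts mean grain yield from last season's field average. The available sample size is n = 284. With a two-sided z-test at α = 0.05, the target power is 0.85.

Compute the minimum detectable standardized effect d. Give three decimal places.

Need Φ(δ − 1.960) = 0.85, so δ = 1.960 + 1.036 = 2.996.
(The second rejection-region term Φ(−δ − z_{α/2}) is negligible and dropped.)
δ = d·√n ⇒ d = δ/√n = 2.996/√284 = 0.1778.

d ≈ 0.178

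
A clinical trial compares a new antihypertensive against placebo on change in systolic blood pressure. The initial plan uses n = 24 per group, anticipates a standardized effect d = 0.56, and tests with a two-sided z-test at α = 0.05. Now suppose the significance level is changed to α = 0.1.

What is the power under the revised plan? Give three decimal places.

Power ≈ 0.616

δ = d·√(n/2) = 0.56 × √(24/2) = 1.9399 (unchanged). New critical value: z_{0.05} = 1.645.
Revised power = Φ(δ − 1.645) + Φ(−δ − 1.645) = Φ(0.295) + Φ(-3.585) = 0.6160 + 0.0002 = 0.6162.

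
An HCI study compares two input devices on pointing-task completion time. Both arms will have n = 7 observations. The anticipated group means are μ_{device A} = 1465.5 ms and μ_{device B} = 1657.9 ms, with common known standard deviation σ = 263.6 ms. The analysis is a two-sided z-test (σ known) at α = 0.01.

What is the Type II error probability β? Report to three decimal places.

Standardized effect: d = |μ_{device A} − μ_{device B}| / σ = |1465.5 − 1657.9| / 263.6 = 0.7299
Noncentrality parameter: δ = d·√(n/2) = 0.7299 × √(7/2) = 1.3655
Critical value for a two-sided test at α = 0.01: z_{α/2} = 2.576.
Power = Φ(δ − 2.576) + Φ(−δ − 2.576) = Φ(-1.210) + Φ(-3.941) = 0.1131 + 0.0000 = 0.1131.
Type II error: β = 1 − power = 1 − 0.1131 = 0.8869.

β ≈ 0.887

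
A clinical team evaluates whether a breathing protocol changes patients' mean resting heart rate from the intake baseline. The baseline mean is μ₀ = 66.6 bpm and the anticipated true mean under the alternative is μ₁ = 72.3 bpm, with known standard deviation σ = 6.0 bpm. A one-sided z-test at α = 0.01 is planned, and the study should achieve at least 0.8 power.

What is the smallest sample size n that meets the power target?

n = 12

Standardized effect: d = |μ₁ − μ₀| / σ = |72.3 − 66.6| / 6.0 = 0.9500
Set Φ(δ − 2.326) = 0.8; then δ − 2.326 = Φ⁻¹(0.8) = 0.842, giving δ = 3.168.
δ = d·√n ⇒ n = (δ/d)² = (3.168 / 0.9500)² = 11.12.
Rounding up, n = 12.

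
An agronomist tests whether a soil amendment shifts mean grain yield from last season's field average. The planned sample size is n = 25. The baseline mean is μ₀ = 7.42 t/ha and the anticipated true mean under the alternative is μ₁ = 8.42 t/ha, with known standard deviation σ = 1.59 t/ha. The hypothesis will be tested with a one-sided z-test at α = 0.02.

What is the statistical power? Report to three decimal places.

Standardized effect: d = |μ₁ − μ₀| / σ = |8.42 − 7.42| / 1.59 = 0.6289
Noncentrality parameter: δ = d·√n = 0.6289 × √25 = 3.1447
Critical value for a one-sided test at α = 0.02: z_α = 2.054.
Power = Φ(δ − 2.054) = Φ(1.091) = 0.8623.

Power ≈ 0.862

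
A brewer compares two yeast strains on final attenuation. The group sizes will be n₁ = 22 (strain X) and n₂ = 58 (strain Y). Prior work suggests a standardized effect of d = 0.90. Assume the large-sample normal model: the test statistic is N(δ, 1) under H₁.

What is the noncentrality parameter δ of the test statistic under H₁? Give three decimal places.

The noncentrality parameter scales effect size by the design's sample-size factor: δ = d / √(1/n₁ + 1/n₂) = 0.90 / √(1/22 + 1/58) = 3.5944

δ ≈ 3.594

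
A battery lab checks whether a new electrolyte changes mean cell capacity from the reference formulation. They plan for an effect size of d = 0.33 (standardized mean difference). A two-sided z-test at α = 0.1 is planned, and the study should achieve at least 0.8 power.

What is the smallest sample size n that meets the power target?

For power 0.8 need Φ(δ − z_{0.05}) = 0.8, so δ = z_{0.05} + z_{0.20} = 1.645 + 0.842 = 2.486.
(The Φ(−δ − z_{α/2}) term is vanishingly small for δ > 0 and is dropped in the standard sample-size formula.)
δ = d·√n ⇒ n = (δ/d)² = (2.486 / 0.33)² = 56.77.
Round up to the next whole unit.

n = 57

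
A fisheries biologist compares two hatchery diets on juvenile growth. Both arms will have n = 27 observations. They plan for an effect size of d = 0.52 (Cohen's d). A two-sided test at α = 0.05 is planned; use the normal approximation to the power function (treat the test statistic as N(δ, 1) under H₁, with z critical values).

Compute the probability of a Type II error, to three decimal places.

Noncentrality parameter: δ = d·√(n/2) = 0.52 × √(27/2) = 1.9106
Critical value for a two-sided test at α = 0.05: z_{α/2} = 1.960.
Power = Φ(δ − 1.960) + Φ(−δ − 1.960) = Φ(-0.049) + Φ(-3.871) = 0.4803 + 0.0001 = 0.4804.
Type II error: β = 1 − power = 1 − 0.4804 = 0.5196.

β ≈ 0.520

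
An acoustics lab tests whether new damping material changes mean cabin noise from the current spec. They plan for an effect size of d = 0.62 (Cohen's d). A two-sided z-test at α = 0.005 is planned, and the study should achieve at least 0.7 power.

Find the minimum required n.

Set Φ(δ − 2.807) = 0.7; then δ − 2.807 = Φ⁻¹(0.7) = 0.524, giving δ = 3.331.
(The Φ(−δ − z_{α/2}) term is vanishingly small for δ > 0 and is dropped in the standard sample-size formula.)
δ = d·√n ⇒ n = (δ/d)² = (3.331 / 0.62)² = 28.87.
Round up to the next whole unit.

n = 29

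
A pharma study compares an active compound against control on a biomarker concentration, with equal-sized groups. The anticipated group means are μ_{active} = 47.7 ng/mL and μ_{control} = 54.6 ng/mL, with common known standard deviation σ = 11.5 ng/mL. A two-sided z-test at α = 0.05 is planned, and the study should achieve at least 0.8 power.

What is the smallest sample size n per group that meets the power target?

n = 44 per group

Standardized effect: d = |μ_{active} − μ_{control}| / σ = |47.7 − 54.6| / 11.5 = 0.6000
For power 0.8 need Φ(δ − z_{0.025}) = 0.8, so δ = z_{0.025} + z_{0.20} = 1.960 + 0.842 = 2.802.
(The Φ(−δ − z_{α/2}) term is vanishingly small for δ > 0 and is dropped in the standard sample-size formula.)
δ = d·√(n/2) ⇒ n = 2(δ/d)² = 2 × (2.802 / 0.6000)² = 43.60.
Rounding up, n = 44 per group.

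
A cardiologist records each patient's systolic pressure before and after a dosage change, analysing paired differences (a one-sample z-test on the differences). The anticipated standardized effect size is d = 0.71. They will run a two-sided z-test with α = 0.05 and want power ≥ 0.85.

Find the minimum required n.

n = 18

For power 0.85 need Φ(δ − z_{0.025}) = 0.85, so δ = z_{0.025} + z_{0.15} = 1.960 + 1.036 = 2.996.
(For δ > 0 the lower-tail rejection region contributes negligibly to power, so the one-term inversion is standard.)
δ = d·√n ⇒ n = (δ/d)² = (2.996 / 0.71)² = 17.81.
Rounding up, n = 18.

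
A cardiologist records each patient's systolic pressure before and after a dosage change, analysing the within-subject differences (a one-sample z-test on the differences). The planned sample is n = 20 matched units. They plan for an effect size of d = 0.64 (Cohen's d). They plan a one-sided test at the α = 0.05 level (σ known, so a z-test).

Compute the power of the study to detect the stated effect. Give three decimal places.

Power ≈ 0.888

Noncentrality parameter: δ = d·√n = 0.64 × √20 = 2.8622
One-sided α = 0.05 → critical value z_{0.05} = 1.645.
Power = P(Z > 1.645 − δ) = Φ(1.217) = 0.8883.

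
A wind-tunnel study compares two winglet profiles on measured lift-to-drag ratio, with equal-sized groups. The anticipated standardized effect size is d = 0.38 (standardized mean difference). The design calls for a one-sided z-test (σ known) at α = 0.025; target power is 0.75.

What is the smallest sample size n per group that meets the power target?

For power 0.75 need Φ(δ − z_{0.025}) = 0.75, so δ = z_{0.025} + z_{0.25} = 1.960 + 0.674 = 2.634.
δ = d·√(n/2) ⇒ n = 2(δ/d)² = 2 × (2.634 / 0.38)² = 96.13.
Rounding up, n = 97 per group.

n = 97 per group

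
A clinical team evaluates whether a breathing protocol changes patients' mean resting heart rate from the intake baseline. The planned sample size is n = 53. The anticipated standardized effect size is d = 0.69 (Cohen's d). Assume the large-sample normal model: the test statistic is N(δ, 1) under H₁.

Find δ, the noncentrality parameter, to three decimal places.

δ ≈ 5.023

The noncentrality parameter scales effect size by the design's sample-size factor: δ = d·√n = 0.69 × √53 = 5.0233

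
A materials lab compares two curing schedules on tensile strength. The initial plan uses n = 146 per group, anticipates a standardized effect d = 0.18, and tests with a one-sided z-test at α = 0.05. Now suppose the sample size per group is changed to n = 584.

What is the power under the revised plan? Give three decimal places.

With n = 584 per group: δ = d·√(n/2) = 0.18 × √(584/2) = 3.0758. Critical value z_{0.05} = 1.645.
Revised power = Φ(δ − 1.645) = Φ(1.431) = 0.9238.

Power ≈ 0.924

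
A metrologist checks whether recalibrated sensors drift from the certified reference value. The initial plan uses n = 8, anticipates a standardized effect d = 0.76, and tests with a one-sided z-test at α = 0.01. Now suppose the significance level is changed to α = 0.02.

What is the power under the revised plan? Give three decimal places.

δ = d·√n = 0.76 × √8 = 2.1496 (unchanged). New critical value: z_{0.02} = 2.054.
Revised power = Φ(δ − 2.054) = Φ(0.096) = 0.5382.

Power ≈ 0.538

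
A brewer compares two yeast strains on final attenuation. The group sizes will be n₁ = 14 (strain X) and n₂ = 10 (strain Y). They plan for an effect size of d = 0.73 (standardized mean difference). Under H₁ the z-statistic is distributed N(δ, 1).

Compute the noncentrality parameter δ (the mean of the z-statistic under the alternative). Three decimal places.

δ ≈ 1.763

The noncentrality parameter scales effect size by the design's sample-size factor: δ = d / √(1/n₁ + 1/n₂) = 0.73 / √(1/14 + 1/10) = 1.7631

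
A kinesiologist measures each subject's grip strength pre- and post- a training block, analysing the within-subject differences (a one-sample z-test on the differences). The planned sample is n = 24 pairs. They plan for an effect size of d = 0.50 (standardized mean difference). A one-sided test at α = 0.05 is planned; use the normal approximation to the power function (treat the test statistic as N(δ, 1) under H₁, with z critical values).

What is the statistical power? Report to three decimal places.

Power ≈ 0.789

Noncentrality parameter: δ = d·√n = 0.50 × √24 = 2.4495
One-sided α = 0.05 → critical value z_{0.05} = 1.645.
Power = P(Z > 1.645 − δ) = Φ(0.805) = 0.7895.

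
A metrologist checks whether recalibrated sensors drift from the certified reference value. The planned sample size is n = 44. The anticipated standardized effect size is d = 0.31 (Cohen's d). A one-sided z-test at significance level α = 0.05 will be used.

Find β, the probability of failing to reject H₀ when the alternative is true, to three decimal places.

β ≈ 0.340

Noncentrality parameter: δ = d·√n = 0.31 × √44 = 2.0563
One-sided α = 0.05 → critical value z_{0.05} = 1.645.
Power = P(Z > 1.645 − δ) = Φ(0.411) = 0.6596.
Type II error: β = 1 − power = 1 − 0.6596 = 0.3404.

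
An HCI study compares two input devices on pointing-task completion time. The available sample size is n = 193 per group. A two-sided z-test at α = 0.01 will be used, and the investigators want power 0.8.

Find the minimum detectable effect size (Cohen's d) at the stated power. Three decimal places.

d ≈ 0.348

Need Φ(δ − 2.576) = 0.8, so δ = 2.576 + 0.842 = 3.417.
(The second rejection-region term Φ(−δ − z_{α/2}) is negligible and dropped.)
δ = d·√(n/2) ⇒ d = δ/√(n/2) = 3.417/√(193/2) = 0.3479.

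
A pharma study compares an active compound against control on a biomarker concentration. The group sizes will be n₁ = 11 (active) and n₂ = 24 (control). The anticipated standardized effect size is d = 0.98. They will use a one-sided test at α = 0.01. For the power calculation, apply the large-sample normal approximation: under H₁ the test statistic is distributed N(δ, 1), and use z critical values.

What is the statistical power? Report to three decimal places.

Power ≈ 0.643

Noncentrality parameter: δ = d / √(1/n₁ + 1/n₂) = 0.98 / √(1/11 + 1/24) = 2.6915
One-sided α = 0.01 → critical value z_{0.01} = 2.326.
Power = Φ(δ − 2.326) = Φ(0.365) = 0.6425.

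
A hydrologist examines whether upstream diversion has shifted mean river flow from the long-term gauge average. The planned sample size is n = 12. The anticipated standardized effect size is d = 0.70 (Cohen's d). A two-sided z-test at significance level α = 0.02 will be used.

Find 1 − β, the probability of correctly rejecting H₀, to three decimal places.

Noncentrality parameter: δ = d·√n = 0.70 × √12 = 2.4249
Critical value for a two-sided test at α = 0.02: z_{α/2} = 2.326.
Power = Φ(δ − 2.326) + Φ(−δ − 2.326) = Φ(0.099) + Φ(-4.751) = 0.5392 + 0.0000 = 0.5392.

Power ≈ 0.539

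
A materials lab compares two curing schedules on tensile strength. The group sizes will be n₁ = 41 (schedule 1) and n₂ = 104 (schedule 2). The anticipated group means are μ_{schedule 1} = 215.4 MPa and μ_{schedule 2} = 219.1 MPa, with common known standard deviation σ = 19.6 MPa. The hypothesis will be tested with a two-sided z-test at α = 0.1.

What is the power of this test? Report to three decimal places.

Power ≈ 0.271

Standardized effect: d = |μ_{schedule 1} − μ_{schedule 2}| / σ = |215.4 − 219.1| / 19.6 = 0.1888
Noncentrality parameter: δ = d / √(1/n₁ + 1/n₂) = 0.1888 / √(1/41 + 1/104) = 1.0237
Critical value for a two-sided test at α = 0.1: z_{α/2} = 1.645.
Power = Φ(δ − 1.645) + Φ(−δ − 1.645) = Φ(-0.621) + Φ(-2.669) = 0.2672 + 0.0038 = 0.2711.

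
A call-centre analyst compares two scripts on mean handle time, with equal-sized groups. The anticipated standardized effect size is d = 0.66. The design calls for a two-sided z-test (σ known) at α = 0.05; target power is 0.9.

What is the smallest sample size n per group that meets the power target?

n = 49 per group

For power 0.9 need Φ(δ − z_{0.025}) = 0.9, so δ = z_{0.025} + z_{0.10} = 1.960 + 1.282 = 3.242.
(For δ > 0 the lower-tail rejection region contributes negligibly to power, so the one-term inversion is standard.)
δ = d·√(n/2) ⇒ n = 2(δ/d)² = 2 × (3.242 / 0.66)² = 48.24.
Rounding up, n = 49 per group.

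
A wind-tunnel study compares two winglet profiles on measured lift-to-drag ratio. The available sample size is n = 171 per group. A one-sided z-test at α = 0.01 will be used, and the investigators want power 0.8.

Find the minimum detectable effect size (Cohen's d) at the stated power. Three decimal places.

Need Φ(δ − 2.326) = 0.8, so δ = 2.326 + 0.842 = 3.168.
δ = d·√(n/2) ⇒ d = δ/√(n/2) = 3.168/√(171/2) = 0.3426.

d ≈ 0.343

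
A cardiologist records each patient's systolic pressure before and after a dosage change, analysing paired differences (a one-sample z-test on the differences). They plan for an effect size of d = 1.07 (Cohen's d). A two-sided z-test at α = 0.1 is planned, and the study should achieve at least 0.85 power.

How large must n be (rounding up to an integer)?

n = 7

For power 0.85 need Φ(δ − z_{0.05}) = 0.85, so δ = z_{0.05} + z_{0.15} = 1.645 + 1.036 = 2.681.
(For δ > 0 the lower-tail rejection region contributes negligibly to power, so the one-term inversion is standard.)
δ = d·√n ⇒ n = (δ/d)² = (2.681 / 1.07)² = 6.28.
Round up to the next whole unit.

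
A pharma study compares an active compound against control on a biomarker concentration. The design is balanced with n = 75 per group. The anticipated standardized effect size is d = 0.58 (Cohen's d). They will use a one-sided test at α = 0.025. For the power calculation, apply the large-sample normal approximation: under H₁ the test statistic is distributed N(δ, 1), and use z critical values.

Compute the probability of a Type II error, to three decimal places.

Noncentrality parameter: δ = d·√(n/2) = 0.58 × √(75/2) = 3.5518
One-sided α = 0.025 → critical value z_{0.025} = 1.960.
Power = Φ(δ − 1.960) = Φ(1.592) = 0.9443.
Type II error: β = 1 − power = 1 − 0.9443 = 0.0557.

β ≈ 0.056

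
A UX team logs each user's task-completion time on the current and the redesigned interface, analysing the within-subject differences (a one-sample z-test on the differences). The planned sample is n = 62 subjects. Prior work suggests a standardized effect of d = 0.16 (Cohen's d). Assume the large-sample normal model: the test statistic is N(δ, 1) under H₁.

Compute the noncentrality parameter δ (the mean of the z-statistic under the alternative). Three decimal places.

δ ≈ 1.260

δ = d·√n = 0.16 × √62 = 1.2598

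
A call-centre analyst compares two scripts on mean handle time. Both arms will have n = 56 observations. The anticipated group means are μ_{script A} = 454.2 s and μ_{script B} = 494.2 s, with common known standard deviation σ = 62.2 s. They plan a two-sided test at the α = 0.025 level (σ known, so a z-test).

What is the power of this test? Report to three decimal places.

Power ≈ 0.877

Standardized effect: d = |μ_{script A} − μ_{script B}| / σ = |454.2 − 494.2| / 62.2 = 0.6431
Noncentrality parameter: δ = d·√(n/2) = 0.6431 × √(56/2) = 3.4029
Two-sided α = 0.025 → critical value z_{0.0125} = 2.241.
Power = Φ(δ − 2.241) + Φ(−δ − 2.241) = Φ(1.161) + Φ(-5.644) = 0.8773 + 0.0000 = 0.8773.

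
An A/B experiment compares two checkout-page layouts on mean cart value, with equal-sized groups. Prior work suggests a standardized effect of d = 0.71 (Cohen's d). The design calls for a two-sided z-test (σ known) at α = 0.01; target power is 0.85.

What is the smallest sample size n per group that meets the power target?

n = 52 per group

For power 0.85 need Φ(δ − z_{0.005}) = 0.85, so δ = z_{0.005} + z_{0.15} = 2.576 + 1.036 = 3.612.
(Ignoring the negligible lower-tail rejection probability gives the usual closed-form inversion.)
δ = d·√(n/2) ⇒ n = 2(δ/d)² = 2 × (3.612 / 0.71)² = 51.77.
Rounding up, n = 52 per group.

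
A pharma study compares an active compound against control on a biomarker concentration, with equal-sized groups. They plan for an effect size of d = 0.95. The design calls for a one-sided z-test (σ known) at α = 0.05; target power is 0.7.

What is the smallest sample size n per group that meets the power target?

n = 11 per group

For power 0.7 need Φ(δ − z_{0.05}) = 0.7, so δ = z_{0.05} + z_{0.30} = 1.645 + 0.524 = 2.169.
δ = d·√(n/2) ⇒ n = 2(δ/d)² = 2 × (2.169 / 0.95)² = 10.43.
Rounding up, n = 11 per group.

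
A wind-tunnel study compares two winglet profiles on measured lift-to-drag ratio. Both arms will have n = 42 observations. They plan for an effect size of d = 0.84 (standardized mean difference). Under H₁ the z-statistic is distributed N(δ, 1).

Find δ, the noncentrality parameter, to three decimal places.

The noncentrality parameter scales effect size by the design's sample-size factor: δ = d·√(n/2) = 0.84 × √(42/2) = 3.8494

δ ≈ 3.849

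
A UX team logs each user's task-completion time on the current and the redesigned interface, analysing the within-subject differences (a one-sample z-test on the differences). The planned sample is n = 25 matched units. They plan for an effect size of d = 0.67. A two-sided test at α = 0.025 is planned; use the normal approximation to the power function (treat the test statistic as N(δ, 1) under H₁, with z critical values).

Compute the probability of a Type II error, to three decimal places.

β ≈ 0.134

Noncentrality parameter: δ = d·√n = 0.67 × √25 = 3.3500
Two-sided α = 0.025 → critical value z_{0.0125} = 2.241.
Power = Φ(δ − 2.241) + Φ(−δ − 2.241) = Φ(1.109) + Φ(-5.591) = 0.8662 + 0.0000 = 0.8662.
Type II error: β = 1 − power = 1 − 0.8662 = 0.1338.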